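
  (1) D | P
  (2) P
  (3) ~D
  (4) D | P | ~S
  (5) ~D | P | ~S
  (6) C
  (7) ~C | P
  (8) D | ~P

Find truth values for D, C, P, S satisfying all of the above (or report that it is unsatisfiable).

Case D = True:
  Clause (~D) is falsified — contradiction.
Case D = False:
  (D | P) forces P = True.
  Clause (D | ~P) is falsified — contradiction.
Both cases fail, so the formula is unsatisfiable.

Unsatisfiable — no assignment works.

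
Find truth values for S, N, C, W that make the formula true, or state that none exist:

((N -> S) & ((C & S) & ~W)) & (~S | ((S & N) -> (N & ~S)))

S = True, N = False, C = True, W = False

  (N -> S) & ((C & S) & ~W) = True
    N -> S = True
    (C & S) & ~W = True
      C & S = True
      ~W = True
  ~S | ((S & N) -> (N & ~S)) = True
    ~S = False
    (S & N) -> (N & ~S) = True
      S & N = False
      N & ~S = False
        ~S = False
Both conjuncts True, so the formula holds.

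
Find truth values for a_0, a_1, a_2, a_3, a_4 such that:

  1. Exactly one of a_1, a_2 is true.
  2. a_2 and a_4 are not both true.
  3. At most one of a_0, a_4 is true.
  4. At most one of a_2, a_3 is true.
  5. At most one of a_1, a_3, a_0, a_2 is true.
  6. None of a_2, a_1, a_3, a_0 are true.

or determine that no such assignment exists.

Case a_1 = True:
  Constraint (6) is violated (a_1=T) — contradiction.
Case a_1 = False:
  (1) with a_1=F forces a_2 = True.
  Constraint (6) is violated (a_2=T) — contradiction.
Both cases fail — unsatisfiable.

The formula is unsatisfiable.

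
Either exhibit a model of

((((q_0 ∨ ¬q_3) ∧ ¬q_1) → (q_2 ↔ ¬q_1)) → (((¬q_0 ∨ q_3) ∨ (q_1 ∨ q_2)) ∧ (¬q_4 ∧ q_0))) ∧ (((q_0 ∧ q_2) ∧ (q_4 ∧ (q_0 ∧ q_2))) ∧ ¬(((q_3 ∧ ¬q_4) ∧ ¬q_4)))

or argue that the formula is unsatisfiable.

Case q_4 = True: the formula simplifies to ¬((((q_0 ∨ ¬q_3) ∧ ¬q_1) → (q_2 ↔ ¬q_1))) ∧ ((q_0 ∧ q_2) ∧ (q_0 ∧ q_2)).
  q_0 = True: simplifies to ¬((¬q_1 → (q_2 ↔ ¬q_1))) ∧ (q_2 ∧ q_2).
    q_1 = True: the conjunct ¬((¬q_1 → (q_2 ↔ ¬q_1))) becomes ¬((False → ¬q_2)) = False.
    q_1 = False: simplifies to ¬q_2 ∧ (q_2 ∧ q_2).
      q_2 = True: the conjunct ¬q_2 is False.
      q_2 = False: the conjunct q_2 is False.
  q_0 = False: the conjunct q_0 is False.
Case q_4 = False: the conjunct q_4 is False.
Both cases fail — unsatisfiable.

The formula is unsatisfiable.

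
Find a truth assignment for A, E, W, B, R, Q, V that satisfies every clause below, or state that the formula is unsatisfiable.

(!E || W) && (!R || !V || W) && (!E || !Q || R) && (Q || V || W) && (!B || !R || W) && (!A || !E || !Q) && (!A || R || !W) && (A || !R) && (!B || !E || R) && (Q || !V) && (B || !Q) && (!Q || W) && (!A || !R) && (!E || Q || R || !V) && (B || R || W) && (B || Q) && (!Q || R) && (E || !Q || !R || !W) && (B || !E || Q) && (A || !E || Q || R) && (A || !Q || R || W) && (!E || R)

A=F, E=F, W=T, B=T, R=F, Q=F, V=F

Set A = False.
  then (A || !R) forces R = False.
  then (!Q || R) forces Q = False.
  then (A || !E || Q || R) forces E = False.
  then (Q || !V) forces V = False.
  then (B || Q) forces B = True.
  then (Q || V || W) forces W = True.
All clauses satisfied.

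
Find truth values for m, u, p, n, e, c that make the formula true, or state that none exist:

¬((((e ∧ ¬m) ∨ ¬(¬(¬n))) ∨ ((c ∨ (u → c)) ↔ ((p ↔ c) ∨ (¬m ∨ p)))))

m=F, u=T, p=T, n=T, e=F, c=F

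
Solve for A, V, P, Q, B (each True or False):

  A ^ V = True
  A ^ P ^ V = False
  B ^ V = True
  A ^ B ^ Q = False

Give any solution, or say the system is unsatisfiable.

A = False; V = True; P = True; Q = False; B = False

A ^ V = F ^ T = True ✓
A ^ P ^ V = F ^ T ^ T = False ✓
B ^ V = F ^ T = True ✓
A ^ B ^ Q = F ^ F ^ F = False ✓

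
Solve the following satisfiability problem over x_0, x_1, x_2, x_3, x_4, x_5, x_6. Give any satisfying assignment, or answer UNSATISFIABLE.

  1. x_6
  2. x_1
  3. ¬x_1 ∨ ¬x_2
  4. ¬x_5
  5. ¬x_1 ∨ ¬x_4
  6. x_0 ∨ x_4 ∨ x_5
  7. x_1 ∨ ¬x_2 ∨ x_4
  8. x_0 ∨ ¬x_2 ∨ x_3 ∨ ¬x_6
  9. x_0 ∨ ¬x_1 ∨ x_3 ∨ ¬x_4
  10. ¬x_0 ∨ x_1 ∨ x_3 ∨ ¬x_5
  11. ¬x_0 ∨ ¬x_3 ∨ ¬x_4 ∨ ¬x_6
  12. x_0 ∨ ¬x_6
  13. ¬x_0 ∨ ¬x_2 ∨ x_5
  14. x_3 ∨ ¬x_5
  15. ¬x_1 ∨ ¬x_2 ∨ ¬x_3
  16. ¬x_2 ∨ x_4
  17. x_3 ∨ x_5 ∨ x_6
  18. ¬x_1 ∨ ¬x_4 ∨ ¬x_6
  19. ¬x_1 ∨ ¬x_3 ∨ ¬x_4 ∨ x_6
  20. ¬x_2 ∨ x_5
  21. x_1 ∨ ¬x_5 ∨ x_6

Unit clause (x_6) forces x_6 = True.
Unit clause (x_1) forces x_1 = True.
In (¬x_1 ∨ ¬x_2) only ¬x_2 is left, so x_2 = False.
Unit clause (¬x_5) forces x_5 = False.
In (¬x_1 ∨ ¬x_4) only ¬x_4 is left, so x_4 = False.
In (x_0 ∨ x_4 ∨ x_5) only x_0 is left, so x_0 = True.
Set x_3 = False.
All clauses satisfied.

x_0=T; x_1=T; x_2=F; x_3=F; x_4=F; x_5=F; x_6=T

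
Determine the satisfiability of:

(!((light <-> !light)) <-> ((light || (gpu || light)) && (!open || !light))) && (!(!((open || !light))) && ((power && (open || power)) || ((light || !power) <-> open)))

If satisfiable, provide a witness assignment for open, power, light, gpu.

open = False; power = True; light = False; gpu = True

  !((light <-> !light)) <-> ((light || (gpu || light)) && (!open || !light)) = True
    !((light <-> !light)) = True
      light <-> !light = False
        !light = True
    (light || (gpu || light)) && (!open || !light) = True
      light || (gpu || light) = True
        gpu || light = True
      !open || !light = True
        !open = True
        !light = True
  !(!((open || !light))) && ((power && (open || power)) || ((light || !power) <-> open)) = True
    !(!((open || !light))) = True
      !((open || !light)) = False
        open || !light = True
          !light = True
    (power && (open || power)) || ((light || !power) <-> open) = True
      power && (open || power) = True
        open || power = True
      (light || !power) <-> open = True
        light || !power = False
          !power = False
Both conjuncts True, so the formula holds.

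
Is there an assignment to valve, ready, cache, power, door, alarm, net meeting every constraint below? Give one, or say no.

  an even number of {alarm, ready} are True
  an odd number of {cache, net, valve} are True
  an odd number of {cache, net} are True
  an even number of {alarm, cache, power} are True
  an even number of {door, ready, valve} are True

valve = False, ready = False, cache = False, power = False, door = False, alarm = False, net = True

{alarm, ready}: 0 true → even ✓
{cache, net, valve}: 1 true → odd ✓
{cache, net}: 1 true → odd ✓
{alarm, cache, power}: 0 true → even ✓
{door, ready, valve}: 0 true → even ✓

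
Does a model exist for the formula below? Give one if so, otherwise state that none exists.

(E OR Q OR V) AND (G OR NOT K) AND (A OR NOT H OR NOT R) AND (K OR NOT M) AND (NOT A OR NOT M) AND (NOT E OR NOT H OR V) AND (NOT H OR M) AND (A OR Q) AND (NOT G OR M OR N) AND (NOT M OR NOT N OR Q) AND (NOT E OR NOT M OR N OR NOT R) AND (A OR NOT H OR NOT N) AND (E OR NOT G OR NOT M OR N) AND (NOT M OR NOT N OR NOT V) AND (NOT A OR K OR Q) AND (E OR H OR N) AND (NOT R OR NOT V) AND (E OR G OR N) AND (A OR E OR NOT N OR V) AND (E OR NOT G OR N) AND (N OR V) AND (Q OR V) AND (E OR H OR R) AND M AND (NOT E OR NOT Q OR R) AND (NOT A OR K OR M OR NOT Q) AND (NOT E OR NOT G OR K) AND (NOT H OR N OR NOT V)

Q = True; K = True; V = False; A = False; E = True; G = True; N = True; R = True; M = True; H = False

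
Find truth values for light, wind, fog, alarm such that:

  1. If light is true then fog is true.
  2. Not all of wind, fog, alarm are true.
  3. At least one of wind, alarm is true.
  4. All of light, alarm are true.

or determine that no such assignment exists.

light=T, wind=F, fog=T, alarm=T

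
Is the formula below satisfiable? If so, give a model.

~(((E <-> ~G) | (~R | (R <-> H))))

R = True, G = True, E = True, H = False

  ~(((E <-> ~G) | (~R | (R <-> H)))) = True
    (E <-> ~G) | (~R | (R <-> H)) = False
      E <-> ~G = False
        ~G = False
      ~R | (R <-> H) = False
        ~R = False
        R <-> H = False
The formula evaluates to True.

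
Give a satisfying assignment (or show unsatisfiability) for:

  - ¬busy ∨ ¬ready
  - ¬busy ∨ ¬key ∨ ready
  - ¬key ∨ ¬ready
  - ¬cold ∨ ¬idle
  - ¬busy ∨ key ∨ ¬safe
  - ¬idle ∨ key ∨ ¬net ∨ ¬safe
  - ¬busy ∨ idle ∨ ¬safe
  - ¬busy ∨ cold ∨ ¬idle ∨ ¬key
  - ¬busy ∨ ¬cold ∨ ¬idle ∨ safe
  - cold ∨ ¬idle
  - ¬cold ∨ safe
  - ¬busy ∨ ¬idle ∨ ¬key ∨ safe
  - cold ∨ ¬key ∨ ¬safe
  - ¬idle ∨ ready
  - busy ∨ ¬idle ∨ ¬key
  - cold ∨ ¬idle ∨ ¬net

busy: False, cold: False, ready: False, key: False, safe: True, net: False, idle: False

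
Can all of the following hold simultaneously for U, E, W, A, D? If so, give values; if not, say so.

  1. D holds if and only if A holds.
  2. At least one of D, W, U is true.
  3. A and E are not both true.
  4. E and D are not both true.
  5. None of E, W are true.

U = True, E = False, W = False, A = True, D = True

  (1) D=T, A=T — same ✓
  (2) {D, W, U}: 2 true — at least one ✓
  (3) A=T, E=F — not both ✓
  (4) E=F, D=T — not both ✓
  (5) {E, W}: 0 true — none ✓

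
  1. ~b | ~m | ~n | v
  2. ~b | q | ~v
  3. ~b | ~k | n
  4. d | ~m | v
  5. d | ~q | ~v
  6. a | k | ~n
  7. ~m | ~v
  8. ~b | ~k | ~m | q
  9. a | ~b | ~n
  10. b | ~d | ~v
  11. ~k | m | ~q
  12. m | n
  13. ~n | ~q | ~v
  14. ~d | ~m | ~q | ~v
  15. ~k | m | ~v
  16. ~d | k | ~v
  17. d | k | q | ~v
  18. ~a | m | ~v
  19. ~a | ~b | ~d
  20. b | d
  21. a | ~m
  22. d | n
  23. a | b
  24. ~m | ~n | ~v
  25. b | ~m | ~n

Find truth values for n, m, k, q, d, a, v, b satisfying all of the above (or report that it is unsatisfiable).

Set n = True.
Try m = True:
  (~m | ~v) forces v = False.
  (~b | ~m | ~n | v) forces b = False.
  clause (b | ~m | ~n) is falsified — backtrack.
So m = False.
Set k = True.
  then (~k | m | ~q) forces q = False.
  then (~k | m | ~v) forces v = False.
Set d = False.
  then (b | d) forces b = True.
  then (a | ~b | ~n) forces a = True.
All clauses satisfied.

n: True, m: False, k: True, q: False, d: False, a: True, v: False, b: True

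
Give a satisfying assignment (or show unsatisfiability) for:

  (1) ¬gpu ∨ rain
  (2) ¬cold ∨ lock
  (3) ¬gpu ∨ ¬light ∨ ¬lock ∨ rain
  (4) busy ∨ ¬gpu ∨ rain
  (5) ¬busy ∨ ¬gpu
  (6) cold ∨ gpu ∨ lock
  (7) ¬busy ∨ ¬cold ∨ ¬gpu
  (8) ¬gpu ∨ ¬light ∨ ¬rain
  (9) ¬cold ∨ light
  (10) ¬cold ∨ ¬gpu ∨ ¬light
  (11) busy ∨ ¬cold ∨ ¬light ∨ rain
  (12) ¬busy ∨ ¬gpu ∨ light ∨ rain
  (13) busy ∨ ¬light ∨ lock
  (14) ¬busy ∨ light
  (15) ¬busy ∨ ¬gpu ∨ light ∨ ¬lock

light = True, gpu = False, busy = False, cold = False, rain = True, lock = True

Set light = True.
Try gpu = True:
  (¬gpu ∨ rain) forces rain = True.
  clause (¬gpu ∨ ¬light ∨ ¬rain) is falsified — backtrack.
So gpu = False.
Set busy = False.
  then (busy ∨ ¬light ∨ lock) forces lock = True.
Set cold = False.
Set rain = True.
All clauses satisfied.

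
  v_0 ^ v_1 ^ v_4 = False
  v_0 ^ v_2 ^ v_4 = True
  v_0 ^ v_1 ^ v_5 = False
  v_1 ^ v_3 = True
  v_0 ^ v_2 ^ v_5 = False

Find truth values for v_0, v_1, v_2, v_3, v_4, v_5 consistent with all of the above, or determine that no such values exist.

Adding constraints 1, 2, 3, 5 mod 2: every variable appears an even number of times on the left, so the left side is 0.
But the right sides sum to 1 (mod 2). 0 ≠ 1 — the system is inconsistent.

Unsatisfiable — no assignment works.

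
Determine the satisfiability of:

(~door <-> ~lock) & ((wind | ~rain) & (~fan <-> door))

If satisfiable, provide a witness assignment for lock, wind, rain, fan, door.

lock = False; wind = False; rain = False; fan = True; door = False

  ~door <-> ~lock = True
    ~door = True
    ~lock = True
  (wind | ~rain) & (~fan <-> door) = True
    wind | ~rain = True
      ~rain = True
    ~fan <-> door = True
      ~fan = False
Both conjuncts True, so the formula holds.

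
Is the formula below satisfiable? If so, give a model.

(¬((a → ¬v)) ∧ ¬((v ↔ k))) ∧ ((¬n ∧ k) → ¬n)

a = True, k = False, n = True, v = True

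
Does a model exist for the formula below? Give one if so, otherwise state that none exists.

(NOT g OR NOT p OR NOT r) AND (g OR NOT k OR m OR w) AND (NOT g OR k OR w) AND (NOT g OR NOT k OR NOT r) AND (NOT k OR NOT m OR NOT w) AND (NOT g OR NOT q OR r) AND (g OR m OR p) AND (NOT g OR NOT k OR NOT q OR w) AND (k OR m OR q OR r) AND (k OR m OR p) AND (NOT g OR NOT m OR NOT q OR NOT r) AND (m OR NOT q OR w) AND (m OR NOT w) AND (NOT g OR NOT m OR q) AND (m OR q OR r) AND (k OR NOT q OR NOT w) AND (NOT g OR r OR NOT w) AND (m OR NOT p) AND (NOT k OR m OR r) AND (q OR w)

w: True, k: False, q: False, g: False, m: True, r: True, p: True

Set w = True.
  then (m OR NOT w) forces m = True.
  then (NOT k OR NOT m OR NOT w) forces k = False.
  then (k OR NOT q OR NOT w) forces q = False.
  then (NOT g OR NOT m OR q) forces g = False.
Set r = True.
Set p = True.
All clauses satisfied.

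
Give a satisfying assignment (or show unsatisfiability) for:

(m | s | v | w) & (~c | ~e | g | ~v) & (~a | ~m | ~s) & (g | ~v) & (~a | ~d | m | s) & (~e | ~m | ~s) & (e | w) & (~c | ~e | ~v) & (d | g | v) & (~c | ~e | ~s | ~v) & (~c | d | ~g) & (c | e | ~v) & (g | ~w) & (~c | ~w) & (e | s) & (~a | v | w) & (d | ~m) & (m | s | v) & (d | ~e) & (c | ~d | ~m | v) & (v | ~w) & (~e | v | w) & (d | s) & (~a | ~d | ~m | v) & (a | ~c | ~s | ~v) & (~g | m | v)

c = False; m = True; s = False; a = True; w = True; e = True; g = True; v = True; d = True

Try c = True:
  (~c | ~w) forces w = False.
  (e | w) forces e = True.
  (~c | ~e | ~v) forces v = False.
  clause (~e | v | w) is falsified — backtrack.
So c = False.
Set m = True.
  then (d | ~m) forces d = True.
  then (c | ~d | ~m | v) forces v = True.
  then (g | ~v) forces g = True.
  then (c | e | ~v) forces e = True.
  then (~e | ~m | ~s) forces s = False.
Set a = True.
Set w = True.
All clauses satisfied.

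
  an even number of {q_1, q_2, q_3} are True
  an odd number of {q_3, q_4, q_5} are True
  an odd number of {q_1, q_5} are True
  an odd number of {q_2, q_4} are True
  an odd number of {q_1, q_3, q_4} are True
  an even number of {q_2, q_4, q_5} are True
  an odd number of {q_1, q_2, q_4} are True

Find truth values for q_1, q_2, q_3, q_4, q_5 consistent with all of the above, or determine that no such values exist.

Unsatisfiable

Adding constraints 1, 2, 3, 4 mod 2: every variable appears an even number of times on the left, so the left side is 0.
But the right sides sum to 1 (mod 2). 0 ≠ 1 — the system is inconsistent.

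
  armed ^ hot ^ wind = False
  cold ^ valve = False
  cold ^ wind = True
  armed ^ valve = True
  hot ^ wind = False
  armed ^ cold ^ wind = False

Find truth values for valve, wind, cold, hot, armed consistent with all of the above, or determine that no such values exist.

The formula is unsatisfiable.

Adding constraints 1, 3, 5, 6 mod 2: every variable appears an even number of times on the left, so the left side is 0.
But the right sides sum to 1 (mod 2). 0 ≠ 1 — the system is inconsistent.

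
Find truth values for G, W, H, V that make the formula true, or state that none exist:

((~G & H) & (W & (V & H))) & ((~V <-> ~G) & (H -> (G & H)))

Unsatisfiable — no assignment works.

Case G = True: the conjunct ~G is False.
Case G = False: the formula simplifies to (H & (W & (V & H))) & (~V & ~H).
  H = True: the conjunct ~H is False.
  H = False: the conjunct H is False.
Both cases fail — unsatisfiable.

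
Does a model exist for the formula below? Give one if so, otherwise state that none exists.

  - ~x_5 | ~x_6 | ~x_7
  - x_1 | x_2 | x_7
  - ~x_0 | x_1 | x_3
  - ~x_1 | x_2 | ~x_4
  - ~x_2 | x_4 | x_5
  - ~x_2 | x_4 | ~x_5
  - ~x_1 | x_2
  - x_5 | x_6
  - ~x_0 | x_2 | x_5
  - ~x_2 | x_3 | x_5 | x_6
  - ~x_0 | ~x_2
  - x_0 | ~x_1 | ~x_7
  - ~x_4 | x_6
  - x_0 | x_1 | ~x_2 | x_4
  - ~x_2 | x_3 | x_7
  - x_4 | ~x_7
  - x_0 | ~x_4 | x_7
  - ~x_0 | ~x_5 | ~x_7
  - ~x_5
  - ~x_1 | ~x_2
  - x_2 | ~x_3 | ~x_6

Unit clause (~x_5) forces x_5 = False.
In (x_5 | x_6) only x_6 is left, so x_6 = True.
Try x_0 = True:
  (~x_0 | x_2 | x_5) forces x_2 = True.
  clause (~x_0 | ~x_2) is falsified — backtrack.
So x_0 = False.
Set x_1 = False.
Set x_2 = True.
  then (~x_2 | x_4 | x_5) forces x_4 = True.
  then (x_0 | ~x_4 | x_7) forces x_7 = True.
Set x_3 = False.
All clauses satisfied.

x_0 = False; x_1 = False; x_2 = True; x_3 = False; x_4 = True; x_5 = False; x_6 = True; x_7 = True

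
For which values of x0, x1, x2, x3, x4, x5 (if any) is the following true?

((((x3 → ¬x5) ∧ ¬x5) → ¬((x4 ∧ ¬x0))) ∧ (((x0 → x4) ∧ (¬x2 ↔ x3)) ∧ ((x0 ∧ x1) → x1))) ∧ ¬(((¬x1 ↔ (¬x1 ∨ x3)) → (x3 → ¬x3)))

x0 = True; x1 = False; x2 = False; x3 = True; x4 = True; x5 = True

  (((x3 → ¬x5) ∧ ¬x5) → ¬((x4 ∧ ¬x0))) ∧ (((x0 → x4) ∧ (¬x2 ↔ x3)) ∧ ((x0 ∧ x1) → x1)) = True
    ((x3 → ¬x5) ∧ ¬x5) → ¬((x4 ∧ ¬x0)) = True
      (x3 → ¬x5) ∧ ¬x5 = False
        x3 → ¬x5 = False
          ¬x5 = False
        ¬x5 = False
      ¬((x4 ∧ ¬x0)) = True
        x4 ∧ ¬x0 = False
          ¬x0 = False
    ((x0 → x4) ∧ (¬x2 ↔ x3)) ∧ ((x0 ∧ x1) → x1) = True
      (x0 → x4) ∧ (¬x2 ↔ x3) = True
        x0 → x4 = True
        ¬x2 ↔ x3 = True
          ¬x2 = True
      (x0 ∧ x1) → x1 = True
        x0 ∧ x1 = False
  ¬(((¬x1 ↔ (¬x1 ∨ x3)) → (x3 → ¬x3))) = True
    (¬x1 ↔ (¬x1 ∨ x3)) → (x3 → ¬x3) = False
      ¬x1 ↔ (¬x1 ∨ x3) = True
        ¬x1 = True
        ¬x1 ∨ x3 = True
          ¬x1 = True
      x3 → ¬x3 = False
        ¬x3 = False
Both conjuncts True, so the formula holds.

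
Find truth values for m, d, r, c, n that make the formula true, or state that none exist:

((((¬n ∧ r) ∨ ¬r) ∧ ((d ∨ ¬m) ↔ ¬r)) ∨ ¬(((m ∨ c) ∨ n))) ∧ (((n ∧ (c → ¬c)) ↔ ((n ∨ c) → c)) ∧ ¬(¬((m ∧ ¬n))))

UNSATISFIABLE

The conjunct (n ∧ (c → ¬c)) ↔ ((n ∨ c) → c) is unsatisfiable on its own:
  c=F, n=F: evaluates to False.
  c=F, n=T: evaluates to False.
  c=T, n=F: evaluates to False.
  c=T, n=T: evaluates to False.
So the whole conjunction is unsatisfiable.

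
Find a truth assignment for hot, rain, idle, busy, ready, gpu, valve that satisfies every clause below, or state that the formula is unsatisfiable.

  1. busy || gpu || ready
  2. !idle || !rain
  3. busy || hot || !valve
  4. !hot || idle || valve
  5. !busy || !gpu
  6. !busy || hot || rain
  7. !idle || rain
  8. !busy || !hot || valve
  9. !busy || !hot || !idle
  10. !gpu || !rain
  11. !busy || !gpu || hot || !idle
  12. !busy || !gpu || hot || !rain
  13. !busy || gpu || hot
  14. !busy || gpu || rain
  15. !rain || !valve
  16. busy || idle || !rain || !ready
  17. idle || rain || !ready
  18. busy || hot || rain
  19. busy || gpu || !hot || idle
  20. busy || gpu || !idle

Set hot = True.
Try rain = True:
  (!idle || !rain) forces idle = False.
  (!hot || idle || valve) forces valve = True.
  clause (!rain || !valve) is falsified — backtrack.
So rain = False.
  then (!idle || rain) forces idle = False.
  then (idle || rain || !ready) forces ready = False.
  then (!hot || idle || valve) forces valve = True.
Set busy = False.
  then (busy || gpu || ready) forces gpu = True.
All clauses satisfied.

hot=T; rain=F; idle=F; busy=F; ready=F; gpu=T; valve=T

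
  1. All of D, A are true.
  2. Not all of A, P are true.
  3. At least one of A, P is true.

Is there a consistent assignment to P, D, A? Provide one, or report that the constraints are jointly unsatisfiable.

P = False; D = True; A = True

  (1) {D, A}: all 2 true ✓
  (2) {A, P}: 1/2 true — not all ✓
  (3) {A, P}: 1 true — at least one ✓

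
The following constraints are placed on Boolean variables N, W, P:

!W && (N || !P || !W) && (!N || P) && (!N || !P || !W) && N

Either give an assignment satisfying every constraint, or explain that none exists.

Unit clause (!W) forces W = False.
Unit clause (N) forces N = True.
In (!N || P) only P is left, so P = True.
Check each clause:
  (!W): !W holds.
  (N || !P || !W): N holds.
  (!N || P): P holds.
  (!N || !P || !W): !W holds.
  (N): N holds.
All clauses satisfied.

N = True; W = False; P = True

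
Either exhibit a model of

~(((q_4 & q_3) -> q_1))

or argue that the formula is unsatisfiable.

q_1 = False, q_3 = True, q_4 = True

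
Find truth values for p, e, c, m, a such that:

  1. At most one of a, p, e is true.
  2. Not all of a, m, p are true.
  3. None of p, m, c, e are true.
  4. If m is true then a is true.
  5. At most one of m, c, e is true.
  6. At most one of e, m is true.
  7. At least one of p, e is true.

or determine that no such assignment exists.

Case e = True:
  Constraint (3) is violated (e=T) — contradiction.
Case e = False:
  (3) forces p = False.
  Constraint (7) is violated (p=F, e=F) — contradiction.
Both cases fail — unsatisfiable.

The formula is unsatisfiable.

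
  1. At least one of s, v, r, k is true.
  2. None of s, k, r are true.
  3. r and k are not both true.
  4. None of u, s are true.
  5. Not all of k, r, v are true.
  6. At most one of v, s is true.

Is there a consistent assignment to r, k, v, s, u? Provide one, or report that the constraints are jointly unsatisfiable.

r = False, k = False, v = True, s = False, u = False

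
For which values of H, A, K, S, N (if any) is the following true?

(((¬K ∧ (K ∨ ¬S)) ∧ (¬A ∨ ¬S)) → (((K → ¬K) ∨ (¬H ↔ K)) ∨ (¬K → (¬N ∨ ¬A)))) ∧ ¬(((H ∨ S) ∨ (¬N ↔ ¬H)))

H=F; A=F; K=F; S=F; N=T

  ((¬K ∧ (K ∨ ¬S)) ∧ (¬A ∨ ¬S)) → (((K → ¬K) ∨ (¬H ↔ K)) ∨ (¬K → (¬N ∨ ¬A))) = True
    (¬K ∧ (K ∨ ¬S)) ∧ (¬A ∨ ¬S) = True
      ¬K ∧ (K ∨ ¬S) = True
        ¬K = True
        K ∨ ¬S = True
          ¬S = True
      ¬A ∨ ¬S = True
        ¬A = True
        ¬S = True
    ((K → ¬K) ∨ (¬H ↔ K)) ∨ (¬K → (¬N ∨ ¬A)) = True
      (K → ¬K) ∨ (¬H ↔ K) = True
        K → ¬K = True
          ¬K = True
        ¬H ↔ K = False
          ¬H = True
      ¬K → (¬N ∨ ¬A) = True
        ¬K = True
        ¬N ∨ ¬A = True
          ¬N = False
          ¬A = True
  ¬(((H ∨ S) ∨ (¬N ↔ ¬H))) = True
    (H ∨ S) ∨ (¬N ↔ ¬H) = False
      H ∨ S = False
      ¬N ↔ ¬H = False
        ¬N = False
        ¬H = True
Both conjuncts True, so the formula holds.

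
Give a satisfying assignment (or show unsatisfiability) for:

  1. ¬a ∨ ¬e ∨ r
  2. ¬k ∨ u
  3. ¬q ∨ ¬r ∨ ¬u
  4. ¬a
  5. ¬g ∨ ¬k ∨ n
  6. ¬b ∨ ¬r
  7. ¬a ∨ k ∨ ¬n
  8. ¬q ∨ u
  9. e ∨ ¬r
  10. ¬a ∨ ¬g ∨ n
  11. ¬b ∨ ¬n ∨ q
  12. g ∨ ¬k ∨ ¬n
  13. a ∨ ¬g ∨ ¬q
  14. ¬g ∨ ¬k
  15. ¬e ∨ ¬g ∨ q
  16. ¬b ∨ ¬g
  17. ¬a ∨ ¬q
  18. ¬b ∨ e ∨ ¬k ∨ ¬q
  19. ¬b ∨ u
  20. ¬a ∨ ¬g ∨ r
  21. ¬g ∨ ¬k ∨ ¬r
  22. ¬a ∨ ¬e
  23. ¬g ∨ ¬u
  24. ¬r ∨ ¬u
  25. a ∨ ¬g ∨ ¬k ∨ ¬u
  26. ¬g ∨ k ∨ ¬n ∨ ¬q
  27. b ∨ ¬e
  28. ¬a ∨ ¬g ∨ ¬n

Unit clause (¬a) forces a = False.
Set b = False.
  then (b ∨ ¬e) forces e = False.
  then (e ∨ ¬r) forces r = False.
Set n = False.
Set q = False.
Set g = True.
  then (¬g ∨ ¬k ∨ n) forces k = False.
  then (¬g ∨ ¬u) forces u = False.
All clauses satisfied.

b = False, n = False, r = False, e = False, q = False, g = True, k = False, a = False, u = False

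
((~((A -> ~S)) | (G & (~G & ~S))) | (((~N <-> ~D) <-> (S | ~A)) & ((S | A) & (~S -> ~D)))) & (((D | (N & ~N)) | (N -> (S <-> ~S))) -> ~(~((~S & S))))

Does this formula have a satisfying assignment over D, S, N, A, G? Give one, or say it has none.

D: False, S: False, N: True, A: True, G: True

  (~((A -> ~S)) | (G & (~G & ~S))) | (((~N <-> ~D) <-> (S | ~A)) & ((S | A) & (~S -> ~D))) = True
    ~((A -> ~S)) | (G & (~G & ~S)) = False
      ~((A -> ~S)) = False
        A -> ~S = True
          ~S = True
      G & (~G & ~S) = False
        ~G & ~S = False
          ~G = False
          ~S = True
    ((~N <-> ~D) <-> (S | ~A)) & ((S | A) & (~S -> ~D)) = True
      (~N <-> ~D) <-> (S | ~A) = True
        ~N <-> ~D = False
          ~N = False
          ~D = True
        S | ~A = False
          ~A = False
      (S | A) & (~S -> ~D) = True
        S | A = True
        ~S -> ~D = True
          ~S = True
          ~D = True
  ((D | (N & ~N)) | (N -> (S <-> ~S))) -> ~(~((~S & S))) = True
    (D | (N & ~N)) | (N -> (S <-> ~S)) = False
      D | (N & ~N) = False
        N & ~N = False
          ~N = False
      N -> (S <-> ~S) = False
        S <-> ~S = False
          ~S = True
    ~(~((~S & S))) = False
      ~((~S & S)) = True
        ~S & S = False
          ~S = True
Both conjuncts True, so the formula holds.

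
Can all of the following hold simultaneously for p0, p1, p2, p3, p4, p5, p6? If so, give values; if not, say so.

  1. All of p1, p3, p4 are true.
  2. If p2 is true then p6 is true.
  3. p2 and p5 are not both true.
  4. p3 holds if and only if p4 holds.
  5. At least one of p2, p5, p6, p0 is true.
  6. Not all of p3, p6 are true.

p0=T, p1=T, p2=F, p3=T, p4=T, p5=T, p6=F

  (1) {p1, p3, p4}: all 3 true ✓
  (2) p2=F ⇒ p6: vacuous ✓
  (3) p2=F, p5=T — not both ✓
  (4) p3=T, p4=T — same ✓
  (5) {p2, p5, p6, p0}: 2 true — at least one ✓
  (6) {p3, p6}: 1/2 true — not all ✓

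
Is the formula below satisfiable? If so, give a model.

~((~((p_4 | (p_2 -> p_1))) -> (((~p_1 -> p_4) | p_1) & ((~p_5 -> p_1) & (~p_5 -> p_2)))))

p_1: False; p_2: True; p_4: False; p_5: True

  ~((~((p_4 | (p_2 -> p_1))) -> (((~p_1 -> p_4) | p_1) & ((~p_5 -> p_1) & (~p_5 -> p_2))))) = True
    ~((p_4 | (p_2 -> p_1))) -> (((~p_1 -> p_4) | p_1) & ((~p_5 -> p_1) & (~p_5 -> p_2))) = False
      ~((p_4 | (p_2 -> p_1))) = True
        p_4 | (p_2 -> p_1) = False
          p_2 -> p_1 = False
      ((~p_1 -> p_4) | p_1) & ((~p_5 -> p_1) & (~p_5 -> p_2)) = False
        (~p_1 -> p_4) | p_1 = False
          ~p_1 -> p_4 = False
            ~p_1 = True
        (~p_5 -> p_1) & (~p_5 -> p_2) = True
          ~p_5 -> p_1 = True
            ~p_5 = False
          ~p_5 -> p_2 = True
            ~p_5 = False
The formula evaluates to True.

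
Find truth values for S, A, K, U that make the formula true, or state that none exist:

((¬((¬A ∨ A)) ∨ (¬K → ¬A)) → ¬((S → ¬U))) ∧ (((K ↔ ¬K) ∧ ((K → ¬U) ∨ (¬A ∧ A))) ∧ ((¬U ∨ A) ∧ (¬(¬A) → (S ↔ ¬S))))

The conjunct K ↔ ¬K is unsatisfiable on its own:
  K=F: evaluates to False.
  K=T: evaluates to False.
So the whole conjunction is unsatisfiable.

The formula is unsatisfiable.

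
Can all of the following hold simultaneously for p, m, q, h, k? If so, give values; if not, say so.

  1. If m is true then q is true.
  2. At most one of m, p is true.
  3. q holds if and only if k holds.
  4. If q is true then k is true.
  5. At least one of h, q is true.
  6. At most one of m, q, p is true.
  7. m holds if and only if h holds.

p = False, m = False, q = True, h = False, k = True

  (1) m=F ⇒ q: vacuous ✓
  (2) {m, p}: 0 true — at most one ✓
  (3) q=T, k=T — same ✓
  (4) q=T ⇒ k: T ✓
  (5) {h, q}: 1 true — at least one ✓
  (6) {m, q, p}: 1 true — at most one ✓
  (7) m=F, h=F — same ✓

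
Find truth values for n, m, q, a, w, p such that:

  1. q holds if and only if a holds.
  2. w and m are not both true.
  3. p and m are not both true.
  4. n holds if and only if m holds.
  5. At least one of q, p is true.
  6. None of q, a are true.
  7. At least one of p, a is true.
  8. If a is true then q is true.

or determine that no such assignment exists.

n = False, m = False, q = False, a = False, w = False, p = True

  (1) q=F, a=F — same ✓
  (2) w=F, m=F — not both ✓
  (3) p=T, m=F — not both ✓
  (4) n=F, m=F — same ✓
  (5) {q, p}: 1 true — at least one ✓
  (6) {q, a}: 0 true — none ✓
  (7) {p, a}: 1 true — at least one ✓
  (8) a=F ⇒ q: vacuous ✓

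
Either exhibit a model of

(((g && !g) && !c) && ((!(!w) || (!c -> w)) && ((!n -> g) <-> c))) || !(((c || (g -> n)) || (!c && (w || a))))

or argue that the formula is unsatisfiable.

n = False, c = False, w = False, g = True, a = False

  (((g && !g) && !c) && ((!(!w) || (!c -> w)) && ((!n -> g) <-> c))) || !(((c || (g -> n)) || (!c && (w || a)))) = True
    ((g && !g) && !c) && ((!(!w) || (!c -> w)) && ((!n -> g) <-> c)) = False
      (g && !g) && !c = False
        g && !g = False
          !g = False
        !c = True
      (!(!w) || (!c -> w)) && ((!n -> g) <-> c) = False
        !(!w) || (!c -> w) = False
          !(!w) = False
            !w = True
          !c -> w = False
            !c = True
        (!n -> g) <-> c = False
          !n -> g = True
            !n = True
    !(((c || (g -> n)) || (!c && (w || a)))) = True
      (c || (g -> n)) || (!c && (w || a)) = False
        c || (g -> n) = False
          g -> n = False
        !c && (w || a) = False
          !c = True
          w || a = False
The formula evaluates to True.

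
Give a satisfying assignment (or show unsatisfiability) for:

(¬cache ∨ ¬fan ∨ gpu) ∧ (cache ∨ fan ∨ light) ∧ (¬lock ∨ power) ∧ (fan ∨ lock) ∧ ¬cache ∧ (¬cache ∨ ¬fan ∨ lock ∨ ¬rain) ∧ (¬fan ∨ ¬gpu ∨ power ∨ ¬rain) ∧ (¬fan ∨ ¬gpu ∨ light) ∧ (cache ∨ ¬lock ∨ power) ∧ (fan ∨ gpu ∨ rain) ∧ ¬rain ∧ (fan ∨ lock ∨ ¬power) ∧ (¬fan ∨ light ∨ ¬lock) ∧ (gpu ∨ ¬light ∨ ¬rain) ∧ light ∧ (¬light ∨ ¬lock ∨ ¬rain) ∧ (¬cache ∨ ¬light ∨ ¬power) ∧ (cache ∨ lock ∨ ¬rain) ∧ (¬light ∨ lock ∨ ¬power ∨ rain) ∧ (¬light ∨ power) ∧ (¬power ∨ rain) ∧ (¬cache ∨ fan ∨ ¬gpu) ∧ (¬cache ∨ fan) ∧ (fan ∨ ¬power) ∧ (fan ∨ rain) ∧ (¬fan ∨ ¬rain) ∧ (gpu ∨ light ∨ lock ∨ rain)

Case rain = True:
  Clause (¬rain) is falsified — contradiction.
Case rain = False:
  (¬cache) forces cache = False.
  (light) forces light = True.
  (¬light ∨ power) forces power = True.
  Clause (¬power ∨ rain) is falsified — contradiction.
Both cases fail, so the formula is unsatisfiable.

UNSATISFIABLE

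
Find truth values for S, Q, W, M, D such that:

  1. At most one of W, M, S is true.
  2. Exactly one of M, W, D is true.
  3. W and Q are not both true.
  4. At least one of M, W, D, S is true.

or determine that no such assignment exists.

S=T, Q=F, W=F, M=F, D=T

  (1) {W, M, S}: 1 true — at most one ✓
  (2) {M, W, D}: 1 true — exactly one ✓
  (3) W=F, Q=F — not both ✓
  (4) {M, W, D, S}: 2 true — at least one ✓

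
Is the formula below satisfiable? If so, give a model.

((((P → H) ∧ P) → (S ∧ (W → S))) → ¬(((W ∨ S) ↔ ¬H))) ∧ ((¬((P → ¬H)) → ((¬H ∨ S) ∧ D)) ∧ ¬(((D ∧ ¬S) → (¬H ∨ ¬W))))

P=F, D=T, W=T, H=T, S=F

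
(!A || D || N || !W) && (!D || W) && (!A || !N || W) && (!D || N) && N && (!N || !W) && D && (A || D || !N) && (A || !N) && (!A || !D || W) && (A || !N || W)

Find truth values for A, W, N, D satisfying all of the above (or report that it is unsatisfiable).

Case W = True:
  (N) forces N = True.
  Clause (!N || !W) is falsified — contradiction.
Case W = False:
  (!D || W) forces D = False.
  Clause (D) is falsified — contradiction.
Both cases fail, so the formula is unsatisfiable.

Unsatisfiable — no assignment works.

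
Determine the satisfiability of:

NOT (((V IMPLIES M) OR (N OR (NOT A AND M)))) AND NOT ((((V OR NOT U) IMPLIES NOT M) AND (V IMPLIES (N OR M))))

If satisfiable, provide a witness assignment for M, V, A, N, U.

M = False, V = True, A = True, N = False, U = False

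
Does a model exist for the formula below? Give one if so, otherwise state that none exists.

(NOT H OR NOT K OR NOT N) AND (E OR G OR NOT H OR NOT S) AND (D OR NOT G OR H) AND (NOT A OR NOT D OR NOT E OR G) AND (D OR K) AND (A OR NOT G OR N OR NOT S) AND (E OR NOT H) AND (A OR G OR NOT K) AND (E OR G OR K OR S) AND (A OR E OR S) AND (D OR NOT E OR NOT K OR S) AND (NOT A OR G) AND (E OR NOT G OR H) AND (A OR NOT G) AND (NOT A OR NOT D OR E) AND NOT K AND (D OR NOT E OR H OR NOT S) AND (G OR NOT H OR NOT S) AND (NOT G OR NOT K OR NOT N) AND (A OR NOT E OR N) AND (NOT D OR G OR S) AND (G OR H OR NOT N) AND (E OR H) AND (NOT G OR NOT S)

Unit clause (NOT K) forces K = False.
In (D OR K) only D is left, so D = True.
Set A = True.
  then (NOT A OR G) forces G = True.
  then (NOT A OR NOT D OR E) forces E = True.
  then (NOT G OR NOT S) forces S = False.
Set H = True.
Set N = False.
All clauses satisfied.

A: True, G: True, H: True, D: True, E: True, S: False, K: False, N: False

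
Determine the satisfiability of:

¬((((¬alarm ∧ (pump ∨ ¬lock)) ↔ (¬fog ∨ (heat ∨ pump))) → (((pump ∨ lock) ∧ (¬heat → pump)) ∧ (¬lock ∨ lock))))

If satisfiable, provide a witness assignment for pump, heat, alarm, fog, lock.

pump=F, heat=F, alarm=T, fog=T, lock=T

  ¬((((¬alarm ∧ (pump ∨ ¬lock)) ↔ (¬fog ∨ (heat ∨ pump))) → (((pump ∨ lock) ∧ (¬heat → pump)) ∧ (¬lock ∨ lock)))) = True
    ((¬alarm ∧ (pump ∨ ¬lock)) ↔ (¬fog ∨ (heat ∨ pump))) → (((pump ∨ lock) ∧ (¬heat → pump)) ∧ (¬lock ∨ lock)) = False
      (¬alarm ∧ (pump ∨ ¬lock)) ↔ (¬fog ∨ (heat ∨ pump)) = True
        ¬alarm ∧ (pump ∨ ¬lock) = False
          ¬alarm = False
          pump ∨ ¬lock = False
            ¬lock = False
        ¬fog ∨ (heat ∨ pump) = False
          ¬fog = False
          heat ∨ pump = False
      ((pump ∨ lock) ∧ (¬heat → pump)) ∧ (¬lock ∨ lock) = False
        (pump ∨ lock) ∧ (¬heat → pump) = False
          pump ∨ lock = True
          ¬heat → pump = False
            ¬heat = True
        ¬lock ∨ lock = True
          ¬lock = False
The formula evaluates to True.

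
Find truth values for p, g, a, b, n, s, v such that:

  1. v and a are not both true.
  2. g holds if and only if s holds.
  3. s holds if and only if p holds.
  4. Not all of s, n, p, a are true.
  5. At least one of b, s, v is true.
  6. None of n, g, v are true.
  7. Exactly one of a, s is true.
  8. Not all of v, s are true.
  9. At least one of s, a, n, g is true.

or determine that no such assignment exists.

p = False, g = False, a = True, b = True, n = False, s = False, v = False

  (1) v=F, a=T — not both ✓
  (2) g=F, s=F — same ✓
  (3) s=F, p=F — same ✓
  (4) {s, n, p, a}: 1/4 true — not all ✓
  (5) {b, s, v}: 1 true — at least one ✓
  (6) {n, g, v}: 0 true — none ✓
  (7) {a, s}: 1 true — exactly one ✓
  (8) {v, s}: 0/2 true — not all ✓
  (9) {s, a, n, g}: 1 true — at least one ✓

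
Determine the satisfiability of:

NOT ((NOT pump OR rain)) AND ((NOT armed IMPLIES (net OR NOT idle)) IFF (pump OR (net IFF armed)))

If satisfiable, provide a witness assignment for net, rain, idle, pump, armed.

net = False; rain = False; idle = False; pump = True; armed = False

  NOT ((NOT pump OR rain)) = True
    NOT pump OR rain = False
      NOT pump = False
  (NOT armed IMPLIES (net OR NOT idle)) IFF (pump OR (net IFF armed)) = True
    NOT armed IMPLIES (net OR NOT idle) = True
      NOT armed = True
      net OR NOT idle = True
        NOT idle = True
    pump OR (net IFF armed) = True
      net IFF armed = True
Both conjuncts True, so the formula holds.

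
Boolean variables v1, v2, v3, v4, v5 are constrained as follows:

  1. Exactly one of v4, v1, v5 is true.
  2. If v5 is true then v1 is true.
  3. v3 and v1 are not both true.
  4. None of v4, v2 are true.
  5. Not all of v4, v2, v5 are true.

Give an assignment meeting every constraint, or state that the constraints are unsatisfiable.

v1 = True; v2 = False; v3 = False; v4 = False; v5 = False

  (1) {v4, v1, v5}: 1 true — exactly one ✓
  (2) v5=F ⇒ v1: vacuous ✓
  (3) v3=F, v1=T — not both ✓
  (4) {v4, v2}: 0 true — none ✓
  (5) {v4, v2, v5}: 0/3 true — not all ✓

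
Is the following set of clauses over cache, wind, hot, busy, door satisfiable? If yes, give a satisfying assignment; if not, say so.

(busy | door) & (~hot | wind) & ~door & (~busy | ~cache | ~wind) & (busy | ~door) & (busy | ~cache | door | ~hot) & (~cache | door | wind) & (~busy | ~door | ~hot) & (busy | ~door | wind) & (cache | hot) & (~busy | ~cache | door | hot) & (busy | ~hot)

cache: False, wind: True, hot: True, busy: True, door: False

Unit clause (~door) forces door = False.
In (busy | door) only busy is left, so busy = True.
Try cache = True:
  (~busy | ~cache | ~wind) forces wind = False.
  clause (~cache | door | wind) is falsified — backtrack.
So cache = False.
  then (cache | hot) forces hot = True.
  then (~hot | wind) forces wind = True.
All clauses satisfied.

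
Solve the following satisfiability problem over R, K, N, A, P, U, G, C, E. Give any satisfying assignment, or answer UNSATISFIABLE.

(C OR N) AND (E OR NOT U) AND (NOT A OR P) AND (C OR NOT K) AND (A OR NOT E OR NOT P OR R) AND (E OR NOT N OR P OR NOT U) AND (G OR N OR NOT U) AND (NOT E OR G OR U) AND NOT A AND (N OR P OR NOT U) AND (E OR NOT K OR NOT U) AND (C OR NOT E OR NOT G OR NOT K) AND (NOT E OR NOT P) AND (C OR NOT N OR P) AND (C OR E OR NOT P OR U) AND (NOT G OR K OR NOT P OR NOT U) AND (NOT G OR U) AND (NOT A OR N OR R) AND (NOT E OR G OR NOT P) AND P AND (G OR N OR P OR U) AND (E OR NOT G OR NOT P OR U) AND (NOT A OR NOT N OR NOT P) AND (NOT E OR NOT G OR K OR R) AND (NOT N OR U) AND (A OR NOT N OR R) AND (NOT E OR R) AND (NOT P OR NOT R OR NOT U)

Unit clause (NOT A) forces A = False.
Unit clause (P) forces P = True.
In (NOT E OR NOT P) only NOT E is left, so E = False.
In (E OR NOT U) only NOT U is left, so U = False.
In (C OR E OR NOT P OR U) only C is left, so C = True.
In (NOT G OR U) only NOT G is left, so G = False.
In (NOT N OR U) only NOT N is left, so N = False.
Set R = True.
Set K = False.
All clauses satisfied.

R = True, K = False, N = False, A = False, P = True, U = False, G = False, C = True, E = False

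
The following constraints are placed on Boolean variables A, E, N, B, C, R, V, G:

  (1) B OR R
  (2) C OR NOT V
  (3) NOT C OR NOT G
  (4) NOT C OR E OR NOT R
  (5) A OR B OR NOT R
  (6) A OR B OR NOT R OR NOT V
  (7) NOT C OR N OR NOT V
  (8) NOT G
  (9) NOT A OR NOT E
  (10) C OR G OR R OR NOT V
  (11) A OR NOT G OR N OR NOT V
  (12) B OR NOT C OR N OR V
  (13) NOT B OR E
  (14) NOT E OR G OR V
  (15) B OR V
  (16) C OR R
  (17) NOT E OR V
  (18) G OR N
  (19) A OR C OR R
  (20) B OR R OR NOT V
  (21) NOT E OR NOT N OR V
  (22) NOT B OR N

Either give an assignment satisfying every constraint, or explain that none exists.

Unit clause (NOT G) forces G = False.
In (G OR N) only N is left, so N = True.
Set A = False.
Set E = True.
  then (NOT E OR G OR V) forces V = True.
  then (C OR NOT V) forces C = True.
Try B = False:
  (B OR R) forces R = True.
  clause (A OR B OR NOT R) is falsified — backtrack.
So B = True.
Set R = True.
All clauses satisfied.

A: False; E: True; N: True; B: True; C: True; R: True; V: True; G: False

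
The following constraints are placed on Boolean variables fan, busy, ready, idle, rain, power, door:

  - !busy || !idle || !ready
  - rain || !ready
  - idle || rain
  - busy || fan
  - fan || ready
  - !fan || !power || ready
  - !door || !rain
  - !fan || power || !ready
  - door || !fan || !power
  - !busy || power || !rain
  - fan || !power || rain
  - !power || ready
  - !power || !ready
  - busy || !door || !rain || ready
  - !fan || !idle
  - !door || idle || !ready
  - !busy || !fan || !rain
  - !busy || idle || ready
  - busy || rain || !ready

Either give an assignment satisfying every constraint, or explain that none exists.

Set fan = True.
  then (!fan || !idle) forces idle = False.
  then (idle || rain) forces rain = True.
  then (!door || !rain) forces door = False.
  then (door || !fan || !power) forces power = False.
  then (!busy || power || !rain) forces busy = False.
  then (!fan || power || !ready) forces ready = False.
All clauses satisfied.

fan = True, busy = False, ready = False, idle = False, rain = True, power = False, door = False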